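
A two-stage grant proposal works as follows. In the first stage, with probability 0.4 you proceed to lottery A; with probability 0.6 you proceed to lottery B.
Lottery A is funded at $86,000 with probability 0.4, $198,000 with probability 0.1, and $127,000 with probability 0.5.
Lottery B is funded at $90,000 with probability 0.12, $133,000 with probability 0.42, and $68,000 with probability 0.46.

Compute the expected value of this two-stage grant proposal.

EV(A) = 0.4 × 86000 + 0.1 × 198000 + 0.5 × 127000 = 34400 + 19800 + 63500 = 117700
EV(B) = 0.12 × 90000 + 0.42 × 133000 + 0.46 × 68000 = 10800 + 55860 + 31280 = 97940
Overall = 0.4 × 117700 + 0.6 × 97940 = 47080 + 58764 = 105844

$105,844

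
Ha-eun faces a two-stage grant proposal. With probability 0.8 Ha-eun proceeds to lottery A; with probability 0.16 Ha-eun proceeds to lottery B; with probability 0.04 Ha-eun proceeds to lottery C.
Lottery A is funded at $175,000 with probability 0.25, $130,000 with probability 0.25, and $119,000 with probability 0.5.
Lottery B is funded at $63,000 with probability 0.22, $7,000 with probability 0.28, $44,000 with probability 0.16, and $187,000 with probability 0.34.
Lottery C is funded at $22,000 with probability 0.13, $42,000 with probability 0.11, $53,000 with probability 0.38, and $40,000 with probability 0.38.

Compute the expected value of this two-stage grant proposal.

EV(A) = 0.25 × 175000 + 0.25 × 130000 + 0.5 × 119000 = 43750 + 32500 + 59500 = 135750
EV(B) = 0.22 × 63000 + 0.28 × 7000 + 0.16 × 44000 + 0.34 × 187000 = 13860 + 1960 + 7040 + 63580 = 86440
EV(C) = 0.13 × 22000 + 0.11 × 42000 + 0.38 × 53000 + 0.38 × 40000 = 2860 + 4620 + 20140 + 15200 = 42820
Overall = 0.8 × 135750 + 0.16 × 86440 + 0.04 × 42820 = 108600 + 13830.4 + 1712.8 = 124143.2

$124,143.20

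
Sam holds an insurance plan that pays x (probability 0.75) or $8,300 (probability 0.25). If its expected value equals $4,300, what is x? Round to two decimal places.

x = $2,966.67

0.75·x + 0.25·8300 = 4300
0.75·x = 4300 − 2075 = 2225
x = 2225 / 0.75 = 2966.6667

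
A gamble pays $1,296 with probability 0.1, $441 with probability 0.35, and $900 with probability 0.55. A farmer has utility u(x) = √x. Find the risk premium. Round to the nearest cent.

$25.45

E[u] = 0.1·√1296 + 0.35·√441 + 0.55·√900 = 0.1·36 + 0.35·21 + 0.55·30 = 27.45
CE = (27.45)² = 753.5025
Risk premium = EV − CE = 778.95 − 753.5025 = 25.4475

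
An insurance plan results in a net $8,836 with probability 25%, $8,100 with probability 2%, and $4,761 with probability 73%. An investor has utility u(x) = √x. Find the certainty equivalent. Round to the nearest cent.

E[u] = 0.25·√8836 + 0.02·√8100 + 0.73·√4761 = 0.25·94 + 0.02·90 + 0.73·69 = 75.67
CE = (75.67)² = 5725.9489

$5,725.95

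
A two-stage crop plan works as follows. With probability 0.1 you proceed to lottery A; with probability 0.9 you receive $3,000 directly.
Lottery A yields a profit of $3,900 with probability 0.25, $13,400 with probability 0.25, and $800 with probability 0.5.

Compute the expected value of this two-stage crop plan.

$3,172.50

EV(A) = 0.25 × 3900 + 0.25 × 13400 + 0.5 × 800 = 975 + 3350 + 400 = 4725
Branch B: 3000 (certain)
Overall = 0.1 × 4725 + 0.9 × 3000 = 472.5 + 2700 = 3172.5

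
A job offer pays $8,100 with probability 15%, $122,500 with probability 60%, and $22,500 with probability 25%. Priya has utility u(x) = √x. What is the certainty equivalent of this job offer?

$68,121

E[u] = 0.15·√8100 + 0.6·√122500 + 0.25·√22500 = 0.15·90 + 0.6·350 + 0.25·150 = 261
CE = (261)² = 68121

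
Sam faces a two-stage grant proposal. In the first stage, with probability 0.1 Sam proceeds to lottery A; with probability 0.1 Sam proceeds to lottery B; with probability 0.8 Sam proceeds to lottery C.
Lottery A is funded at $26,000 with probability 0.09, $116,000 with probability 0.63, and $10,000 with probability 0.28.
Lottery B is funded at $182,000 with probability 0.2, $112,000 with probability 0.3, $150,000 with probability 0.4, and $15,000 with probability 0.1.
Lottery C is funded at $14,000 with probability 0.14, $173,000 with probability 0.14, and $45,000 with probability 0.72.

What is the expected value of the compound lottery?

EV(A) = 0.09 × 26000 + 0.63 × 116000 + 0.28 × 10000 = 2340 + 73080 + 2800 = 78220
EV(B) = 0.2 × 182000 + 0.3 × 112000 + 0.4 × 150000 + 0.1 × 15000 = 36400 + 33600 + 60000 + 1500 = 131500
EV(C) = 0.14 × 14000 + 0.14 × 173000 + 0.72 × 45000 = 1960 + 24220 + 32400 = 58580
Overall = 0.1 × 78220 + 0.1 × 131500 + 0.8 × 58580 = 7822 + 13150 + 46864 = 67836

$67,836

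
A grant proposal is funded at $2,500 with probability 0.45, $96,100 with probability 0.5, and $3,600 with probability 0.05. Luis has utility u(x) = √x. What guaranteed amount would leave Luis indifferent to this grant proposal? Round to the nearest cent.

$32,580.25

E[u] = 0.45·√2500 + 0.5·√96100 + 0.05·√3600 = 0.45·50 + 0.5·310 + 0.05·60 = 180.5
CE = (180.5)² = 32580.25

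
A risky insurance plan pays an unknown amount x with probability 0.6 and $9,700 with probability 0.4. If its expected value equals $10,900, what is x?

x = $11,700

0.6·x + 0.4·9700 = 10900
0.6·x = 10900 − 3880 = 7020
x = 7020 / 0.6 = 11700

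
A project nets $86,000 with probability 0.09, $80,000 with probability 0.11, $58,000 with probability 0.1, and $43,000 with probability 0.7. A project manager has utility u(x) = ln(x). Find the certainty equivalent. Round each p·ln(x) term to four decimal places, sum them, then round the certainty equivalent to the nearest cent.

E[u] = 0.09·ln(86000) + 0.11·ln(80000) + 0.1·ln(58000) + 0.7·ln(43000) = 1.0226 + 1.2419 + 1.0968 + 7.4683 = 10.8296
CE = e^10.8296 ≈ 50493.51

$50,493.51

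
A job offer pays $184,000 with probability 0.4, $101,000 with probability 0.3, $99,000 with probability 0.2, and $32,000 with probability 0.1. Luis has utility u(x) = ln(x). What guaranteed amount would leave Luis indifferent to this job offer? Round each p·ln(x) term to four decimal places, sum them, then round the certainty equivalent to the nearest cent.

$113,993.88

E[u] = 0.4·ln(184000) + 0.3·ln(101000) + 0.2·ln(99000) + 0.1·ln(32000) = 4.8491 + 3.4569 + 2.3006 + 1.0373 = 11.6439
CE = e^11.6439 ≈ 113993.88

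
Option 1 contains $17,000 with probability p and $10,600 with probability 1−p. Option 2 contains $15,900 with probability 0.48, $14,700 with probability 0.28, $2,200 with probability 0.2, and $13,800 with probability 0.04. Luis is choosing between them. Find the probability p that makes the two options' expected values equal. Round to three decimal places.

EV(Option 2) = 0.48 × 15900 + 0.28 × 14700 + 0.2 × 2200 + 0.04 × 13800 = 7632 + 4116 + 440 + 552 = 12740
p·17000 + (1−p)·10600 = 12740
6400p + 10600 = 12740
p = (12740 − 10600) / 6400

p = 0.334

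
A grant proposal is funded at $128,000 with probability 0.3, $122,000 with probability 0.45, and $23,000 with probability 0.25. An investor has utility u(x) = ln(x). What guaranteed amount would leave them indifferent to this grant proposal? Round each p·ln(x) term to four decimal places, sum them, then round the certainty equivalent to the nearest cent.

E[u] = 0.3·ln(128000) + 0.45·ln(122000) + 0.25·ln(23000) = 3.5279 + 5.2703 + 2.5108 = 11.3090
CE = e^11.3090 ≈ 81552.32

$81,552.32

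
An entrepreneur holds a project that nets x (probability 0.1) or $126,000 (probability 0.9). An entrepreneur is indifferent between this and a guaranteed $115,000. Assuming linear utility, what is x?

x = $16,000

0.1·x + 0.9·126000 = 115000
0.1·x = 115000 − 113400 = 1600
x = 1600 / 0.1 = 16000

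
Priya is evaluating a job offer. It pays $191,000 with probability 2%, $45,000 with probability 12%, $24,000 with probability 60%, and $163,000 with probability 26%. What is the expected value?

EV = 0.02 × 191000 + 0.12 × 45000 + 0.6 × 24000 + 0.26 × 163000 = 3820 + 5400 + 14400 + 42380 = 66000

$66,000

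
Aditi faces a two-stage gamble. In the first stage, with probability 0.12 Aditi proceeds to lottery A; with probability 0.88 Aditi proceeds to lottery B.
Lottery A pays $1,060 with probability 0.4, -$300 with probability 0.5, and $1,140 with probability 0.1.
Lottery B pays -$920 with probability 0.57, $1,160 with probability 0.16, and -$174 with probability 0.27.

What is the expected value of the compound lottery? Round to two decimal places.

EV(A) = 0.4 × 1060 + 0.5 × (-300) + 0.1 × 1140 = 424 − 150 + 114 = 388
EV(B) = 0.57 × (-920) + 0.16 × 1160 + 0.27 × (-174) = -524.4 + 185.6 − 46.98 = -385.78
Overall = 0.12 × 388 + 0.88 × (-385.78) = 46.56 − 339.4864 = -292.9264

-$292.93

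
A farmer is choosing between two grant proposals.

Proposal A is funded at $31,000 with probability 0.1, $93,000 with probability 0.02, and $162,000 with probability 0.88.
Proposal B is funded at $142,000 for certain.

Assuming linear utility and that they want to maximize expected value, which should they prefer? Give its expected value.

Proposal A = 0.1 × 31000 + 0.02 × 93000 + 0.88 × 162000 = 3100 + 1860 + 142560 = 147520
Proposal B: 142000 (certain)

Proposal A ($147,520)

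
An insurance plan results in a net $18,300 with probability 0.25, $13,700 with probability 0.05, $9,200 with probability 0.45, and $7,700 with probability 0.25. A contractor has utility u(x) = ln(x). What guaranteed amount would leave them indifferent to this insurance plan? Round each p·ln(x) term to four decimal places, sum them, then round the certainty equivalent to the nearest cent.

E[u] = 0.25·ln(18300) + 0.05·ln(13700) + 0.45·ln(9200) + 0.25·ln(7700) = 2.4537 + 0.4763 + 4.1071 + 2.2372 = 9.2743
CE = e^9.2743 ≈ 10660.49

$10,660.49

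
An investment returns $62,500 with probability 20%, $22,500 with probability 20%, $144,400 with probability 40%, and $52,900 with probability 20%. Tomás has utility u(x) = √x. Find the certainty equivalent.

E[u] = 0.2·√62500 + 0.2·√22500 + 0.4·√144400 + 0.2·√52900 = 0.2·250 + 0.2·150 + 0.4·380 + 0.2·230 = 278
CE = (278)² = 77284

$77,284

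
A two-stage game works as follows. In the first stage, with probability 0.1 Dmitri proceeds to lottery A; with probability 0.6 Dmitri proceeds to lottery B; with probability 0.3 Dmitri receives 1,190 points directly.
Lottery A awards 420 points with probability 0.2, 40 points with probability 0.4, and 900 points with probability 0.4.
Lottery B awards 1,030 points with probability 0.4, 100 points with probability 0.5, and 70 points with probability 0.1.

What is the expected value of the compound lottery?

684.4 points

EV(A) = 0.2 × 420 + 0.4 × 40 + 0.4 × 900 = 84 + 16 + 360 = 460
EV(B) = 0.4 × 1030 + 0.5 × 100 + 0.1 × 70 = 412 + 50 + 7 = 469
Branch C: 1190 (certain)
Overall = 0.1 × 460 + 0.6 × 469 + 0.3 × 1190 = 46 + 281.4 + 357 = 684.4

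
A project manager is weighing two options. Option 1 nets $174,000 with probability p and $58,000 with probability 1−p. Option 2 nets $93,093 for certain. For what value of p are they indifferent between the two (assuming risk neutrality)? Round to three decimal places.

p·174000 + (1−p)·58000 = 93093
116000p + 58000 = 93093
p = (93093 − 58000) / 116000

p = 0.303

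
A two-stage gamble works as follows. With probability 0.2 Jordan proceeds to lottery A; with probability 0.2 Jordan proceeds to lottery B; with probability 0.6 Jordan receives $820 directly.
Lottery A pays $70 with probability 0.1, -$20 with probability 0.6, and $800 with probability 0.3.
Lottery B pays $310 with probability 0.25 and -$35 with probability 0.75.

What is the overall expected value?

$549.25

EV(A) = 0.1 × 70 + 0.6 × (-20) + 0.3 × 800 = 7 − 12 + 240 = 235
EV(B) = 0.25 × 310 + 0.75 × (-35) = 77.5 − 26.25 = 51.25
Branch C: 820 (certain)
Overall = 0.2 × 235 + 0.2 × 51.25 + 0.6 × 820 = 47 + 10.25 + 492 = 549.25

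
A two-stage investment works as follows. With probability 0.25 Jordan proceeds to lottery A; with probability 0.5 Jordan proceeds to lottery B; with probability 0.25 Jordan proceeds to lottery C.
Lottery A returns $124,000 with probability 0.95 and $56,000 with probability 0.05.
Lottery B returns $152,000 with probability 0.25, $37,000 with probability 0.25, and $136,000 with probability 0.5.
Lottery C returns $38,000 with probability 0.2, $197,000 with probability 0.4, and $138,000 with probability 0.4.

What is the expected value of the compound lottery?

$123,175

EV(A) = 0.95 × 124000 + 0.05 × 56000 = 117800 + 2800 = 120600
EV(B) = 0.25 × 152000 + 0.25 × 37000 + 0.5 × 136000 = 38000 + 9250 + 68000 = 115250
EV(C) = 0.2 × 38000 + 0.4 × 197000 + 0.4 × 138000 = 7600 + 78800 + 55200 = 141600
Overall = 0.25 × 120600 + 0.5 × 115250 + 0.25 × 141600 = 30150 + 57625 + 35400 = 123175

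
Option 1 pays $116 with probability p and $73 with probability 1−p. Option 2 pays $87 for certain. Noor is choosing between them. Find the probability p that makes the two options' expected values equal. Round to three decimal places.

p = 0.326

p·116 + (1−p)·73 = 87
43p + 73 = 87
p = (87 − 73) / 43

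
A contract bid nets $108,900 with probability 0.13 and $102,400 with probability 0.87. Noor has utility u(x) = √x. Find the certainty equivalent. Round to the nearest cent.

$103,233.69

E[u] = 0.13·√108900 + 0.87·√102400 = 0.13·330 + 0.87·320 = 321.3
CE = (321.3)² = 103233.69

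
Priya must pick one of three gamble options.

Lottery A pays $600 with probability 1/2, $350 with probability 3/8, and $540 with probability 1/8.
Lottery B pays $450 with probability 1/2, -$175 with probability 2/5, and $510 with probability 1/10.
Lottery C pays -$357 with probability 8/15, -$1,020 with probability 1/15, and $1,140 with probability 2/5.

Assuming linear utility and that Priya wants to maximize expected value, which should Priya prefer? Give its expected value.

Lottery A ($498.75)

Lottery A = 1/2 × 600 + 3/8 × 350 + 1/8 × 540 = 300 + 131.25 + 67.5 = 498.75
Lottery B = 1/2 × 450 + 2/5 × (-175) + 1/10 × 510 = 225 − 70 + 51 = 206
Lottery C = 8/15 × (-357) + 1/15 × (-1020) + 2/5 × 1140 = -190.4 − 68 + 456 = 197.6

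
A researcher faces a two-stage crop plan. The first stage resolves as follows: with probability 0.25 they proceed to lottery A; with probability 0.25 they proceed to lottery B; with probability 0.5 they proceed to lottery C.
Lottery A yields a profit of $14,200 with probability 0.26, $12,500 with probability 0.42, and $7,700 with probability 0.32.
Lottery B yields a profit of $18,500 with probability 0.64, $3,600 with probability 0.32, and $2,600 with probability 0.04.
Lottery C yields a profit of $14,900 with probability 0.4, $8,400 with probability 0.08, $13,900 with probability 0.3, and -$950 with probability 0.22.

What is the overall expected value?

$11,422

EV(A) = 0.26 × 14200 + 0.42 × 12500 + 0.32 × 7700 = 3692 + 5250 + 2464 = 11406
EV(B) = 0.64 × 18500 + 0.32 × 3600 + 0.04 × 2600 = 11840 + 1152 + 104 = 13096
EV(C) = 0.4 × 14900 + 0.08 × 8400 + 0.3 × 13900 + 0.22 × (-950) = 5960 + 672 + 4170 − 209 = 10593
Overall = 0.25 × 11406 + 0.25 × 13096 + 0.5 × 10593 = 2851.5 + 3274 + 5296.5 = 11422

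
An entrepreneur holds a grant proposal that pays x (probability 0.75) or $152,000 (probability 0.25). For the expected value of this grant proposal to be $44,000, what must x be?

x = $8,000

0.75·x + 0.25·152000 = 44000
0.75·x = 44000 − 38000 = 6000
x = 6000 / 0.75 = 8000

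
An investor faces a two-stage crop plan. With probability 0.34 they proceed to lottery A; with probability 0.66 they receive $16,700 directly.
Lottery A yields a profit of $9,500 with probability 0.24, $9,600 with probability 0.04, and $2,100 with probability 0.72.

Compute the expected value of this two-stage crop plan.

EV(A) = 0.24 × 9500 + 0.04 × 9600 + 0.72 × 2100 = 2280 + 384 + 1512 = 4176
Branch B: 16700 (certain)
Overall = 0.34 × 4176 + 0.66 × 16700 = 1419.84 + 11022 = 12441.84

$12,441.84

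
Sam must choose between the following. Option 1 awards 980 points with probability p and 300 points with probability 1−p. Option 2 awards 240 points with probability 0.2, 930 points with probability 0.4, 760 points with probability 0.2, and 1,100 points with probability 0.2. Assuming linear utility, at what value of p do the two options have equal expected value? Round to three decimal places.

p = 0.724

EV(Option 2) = 0.2 × 240 + 0.4 × 930 + 0.2 × 760 + 0.2 × 1100 = 48 + 372 + 152 + 220 = 792
p·980 + (1−p)·300 = 792
680p + 300 = 792
p = (792 − 300) / 680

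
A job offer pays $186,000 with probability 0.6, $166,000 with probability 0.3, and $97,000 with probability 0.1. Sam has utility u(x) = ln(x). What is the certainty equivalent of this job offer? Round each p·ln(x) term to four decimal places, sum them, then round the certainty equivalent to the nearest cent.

$168,417.28

E[u] = 0.6·ln(186000) + 0.3·ln(166000) + 0.1·ln(97000) = 7.2801 + 3.6059 + 1.1482 = 12.0342
CE = e^12.0342 ≈ 168417.28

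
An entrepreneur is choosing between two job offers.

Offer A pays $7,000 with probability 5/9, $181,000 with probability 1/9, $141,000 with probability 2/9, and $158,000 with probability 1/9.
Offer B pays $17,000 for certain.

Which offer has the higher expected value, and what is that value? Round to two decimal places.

Offer A ($72,888.89)

Offer A = 5/9 × 7000 + 1/9 × 181000 + 2/9 × 141000 + 1/9 × 158000 = 3888.8889 + 20111.1111 + 31333.3333 + 17555.5556 = 72888.8889
Offer B: 17000 (certain)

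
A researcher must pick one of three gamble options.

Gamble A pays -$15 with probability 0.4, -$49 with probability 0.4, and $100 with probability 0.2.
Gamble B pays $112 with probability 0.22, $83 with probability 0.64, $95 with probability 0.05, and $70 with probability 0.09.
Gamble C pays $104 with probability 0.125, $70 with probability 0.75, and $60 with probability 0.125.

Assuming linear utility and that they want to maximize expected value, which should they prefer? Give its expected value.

Gamble B ($88.81)

Gamble A = 0.4 × (-15) + 0.4 × (-49) + 0.2 × 100 = -6 − 19.6 + 20 = -5.6
Gamble B = 0.22 × 112 + 0.64 × 83 + 0.05 × 95 + 0.09 × 70 = 24.64 + 53.12 + 4.75 + 6.3 = 88.81
Gamble C = 0.125 × 104 + 0.75 × 70 + 0.125 × 60 = 13 + 52.5 + 7.5 = 73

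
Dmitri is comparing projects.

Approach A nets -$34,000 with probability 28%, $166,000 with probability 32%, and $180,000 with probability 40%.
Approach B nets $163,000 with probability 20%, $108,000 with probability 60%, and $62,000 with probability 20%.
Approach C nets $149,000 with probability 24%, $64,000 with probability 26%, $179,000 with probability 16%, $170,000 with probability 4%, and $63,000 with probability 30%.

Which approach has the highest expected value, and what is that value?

Approach A = 0.28 × (-34000) + 0.32 × 166000 + 0.4 × 180000 = -9520 + 53120 + 72000 = 115600
Approach B = 0.2 × 163000 + 0.6 × 108000 + 0.2 × 62000 = 32600 + 64800 + 12400 = 109800
Approach C = 0.24 × 149000 + 0.26 × 64000 + 0.16 × 179000 + 0.04 × 170000 + 0.3 × 63000 = 35760 + 16640 + 28640 + 6800 + 18900 = 106740

Approach A ($115,600)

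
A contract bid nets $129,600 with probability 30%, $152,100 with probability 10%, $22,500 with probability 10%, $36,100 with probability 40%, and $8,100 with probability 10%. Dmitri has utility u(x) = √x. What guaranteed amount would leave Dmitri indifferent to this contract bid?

E[u] = 0.3·√129600 + 0.1·√152100 + 0.1·√22500 + 0.4·√36100 + 0.1·√8100 = 0.3·360 + 0.1·390 + 0.1·150 + 0.4·190 + 0.1·90 = 247
CE = (247)² = 61009

$61,009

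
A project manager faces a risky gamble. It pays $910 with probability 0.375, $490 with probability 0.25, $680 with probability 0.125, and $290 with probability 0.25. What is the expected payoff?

EV = 0.375 × 910 + 0.25 × 490 + 0.125 × 680 + 0.25 × 290 = 341.25 + 122.5 + 85 + 72.5 = 621.25

$621.25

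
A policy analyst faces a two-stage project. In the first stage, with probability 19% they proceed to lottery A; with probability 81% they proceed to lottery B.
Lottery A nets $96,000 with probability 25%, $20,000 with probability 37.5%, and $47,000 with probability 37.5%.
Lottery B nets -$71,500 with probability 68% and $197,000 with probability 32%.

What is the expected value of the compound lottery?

EV(A) = 0.25 × 96000 + 0.375 × 20000 + 0.375 × 47000 = 24000 + 7500 + 17625 = 49125
EV(B) = 0.68 × (-71500) + 0.32 × 197000 = -48620 + 63040 = 14420
Overall = 0.19 × 49125 + 0.81 × 14420 = 9333.75 + 11680.2 = 21013.95

$21,013.95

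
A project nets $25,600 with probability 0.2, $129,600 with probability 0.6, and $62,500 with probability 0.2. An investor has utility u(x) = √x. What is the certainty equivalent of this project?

$88,804

E[u] = 0.2·√25600 + 0.6·√129600 + 0.2·√62500 = 0.2·160 + 0.6·360 + 0.2·250 = 298
CE = (298)² = 88804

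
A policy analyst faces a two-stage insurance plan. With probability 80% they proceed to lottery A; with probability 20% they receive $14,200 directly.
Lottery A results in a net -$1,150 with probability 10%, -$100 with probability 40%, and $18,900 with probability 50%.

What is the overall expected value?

$10,276

EV(A) = 0.1 × (-1150) + 0.4 × (-100) + 0.5 × 18900 = -115 − 40 + 9450 = 9295
Branch B: 14200 (certain)
Overall = 0.8 × 9295 + 0.2 × 14200 = 7436 + 2840 = 10276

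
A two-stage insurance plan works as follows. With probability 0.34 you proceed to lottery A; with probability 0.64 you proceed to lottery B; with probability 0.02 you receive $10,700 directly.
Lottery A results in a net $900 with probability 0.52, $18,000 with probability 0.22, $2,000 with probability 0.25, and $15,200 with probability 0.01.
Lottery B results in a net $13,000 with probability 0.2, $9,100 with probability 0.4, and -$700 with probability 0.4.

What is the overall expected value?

$5,755.60

EV(A) = 0.52 × 900 + 0.22 × 18000 + 0.25 × 2000 + 0.01 × 15200 = 468 + 3960 + 500 + 152 = 5080
EV(B) = 0.2 × 13000 + 0.4 × 9100 + 0.4 × (-700) = 2600 + 3640 − 280 = 5960
Branch C: 10700 (certain)
Overall = 0.34 × 5080 + 0.64 × 5960 + 0.02 × 10700 = 1727.2 + 3814.4 + 214 = 5755.6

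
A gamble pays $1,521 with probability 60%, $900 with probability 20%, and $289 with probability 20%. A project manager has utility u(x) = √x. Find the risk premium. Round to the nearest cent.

E[u] = 0.6·√1521 + 0.2·√900 + 0.2·√289 = 0.6·39 + 0.2·30 + 0.2·17 = 32.8
CE = (32.8)² = 1075.84
Risk premium = EV − CE = 1150.4 − 1075.84 = 74.56

$74.56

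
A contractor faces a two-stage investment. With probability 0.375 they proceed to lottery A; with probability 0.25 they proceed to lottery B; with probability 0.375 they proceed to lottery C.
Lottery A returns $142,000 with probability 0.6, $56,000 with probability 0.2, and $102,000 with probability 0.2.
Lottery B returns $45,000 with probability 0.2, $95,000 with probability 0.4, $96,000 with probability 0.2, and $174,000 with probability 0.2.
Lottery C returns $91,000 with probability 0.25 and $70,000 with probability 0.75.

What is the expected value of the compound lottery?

EV(A) = 0.6 × 142000 + 0.2 × 56000 + 0.2 × 102000 = 85200 + 11200 + 20400 = 116800
EV(B) = 0.2 × 45000 + 0.4 × 95000 + 0.2 × 96000 + 0.2 × 174000 = 9000 + 38000 + 19200 + 34800 = 101000
EV(C) = 0.25 × 91000 + 0.75 × 70000 = 22750 + 52500 = 75250
Overall = 0.375 × 116800 + 0.25 × 101000 + 0.375 × 75250 = 43800 + 25250 + 28218.75 = 97268.75

$97,268.75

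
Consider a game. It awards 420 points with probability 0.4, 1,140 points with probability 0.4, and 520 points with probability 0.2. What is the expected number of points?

EV = 0.4 × 420 + 0.4 × 1140 + 0.2 × 520 = 168 + 456 + 104 = 728

728 points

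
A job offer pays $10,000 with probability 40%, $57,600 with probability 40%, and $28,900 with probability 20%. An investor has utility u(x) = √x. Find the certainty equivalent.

E[u] = 0.4·√10000 + 0.4·√57600 + 0.2·√28900 = 0.4·100 + 0.4·240 + 0.2·170 = 170
CE = (170)² = 28900

$28,900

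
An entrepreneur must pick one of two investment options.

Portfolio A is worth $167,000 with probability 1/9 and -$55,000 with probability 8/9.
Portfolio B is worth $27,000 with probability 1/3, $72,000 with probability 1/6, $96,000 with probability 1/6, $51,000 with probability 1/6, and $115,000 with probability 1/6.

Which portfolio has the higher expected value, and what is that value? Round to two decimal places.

Portfolio B ($64,666.67)

Portfolio A = 1/9 × 167000 + 8/9 × (-55000) = 18555.5556 − 48888.8889 = -30333.3333
Portfolio B = 1/3 × 27000 + 1/6 × 72000 + 1/6 × 96000 + 1/6 × 51000 + 1/6 × 115000 = 9000 + 12000 + 16000 + 8500 + 19166.6667 = 64666.6667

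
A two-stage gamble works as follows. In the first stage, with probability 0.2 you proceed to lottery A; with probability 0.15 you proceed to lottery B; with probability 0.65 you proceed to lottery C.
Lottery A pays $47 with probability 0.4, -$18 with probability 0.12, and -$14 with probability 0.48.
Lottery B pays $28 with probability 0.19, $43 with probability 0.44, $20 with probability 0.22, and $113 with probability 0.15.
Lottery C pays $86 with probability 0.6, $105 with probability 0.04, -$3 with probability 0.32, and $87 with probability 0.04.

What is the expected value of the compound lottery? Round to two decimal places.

$46.73

EV(A) = 0.4 × 47 + 0.12 × (-18) + 0.48 × (-14) = 18.8 − 2.16 − 6.72 = 9.92
EV(B) = 0.19 × 28 + 0.44 × 43 + 0.22 × 20 + 0.15 × 113 = 5.32 + 18.92 + 4.4 + 16.95 = 45.59
EV(C) = 0.6 × 86 + 0.04 × 105 + 0.32 × (-3) + 0.04 × 87 = 51.6 + 4.2 − 0.96 + 3.48 = 58.32
Overall = 0.2 × 9.92 + 0.15 × 45.59 + 0.65 × 58.32 = 1.984 + 6.8385 + 37.908 = 46.7305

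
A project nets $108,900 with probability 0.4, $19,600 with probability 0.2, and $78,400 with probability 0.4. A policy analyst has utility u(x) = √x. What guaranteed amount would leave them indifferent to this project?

$73,984

E[u] = 0.4·√108900 + 0.2·√19600 + 0.4·√78400 = 0.4·330 + 0.2·140 + 0.4·280 = 272
CE = (272)² = 73984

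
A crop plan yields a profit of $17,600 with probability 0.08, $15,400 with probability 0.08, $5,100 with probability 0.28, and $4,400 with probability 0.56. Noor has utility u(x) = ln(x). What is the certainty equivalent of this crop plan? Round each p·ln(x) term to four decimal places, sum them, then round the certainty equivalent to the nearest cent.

E[u] = 0.08·ln(17600) + 0.08·ln(15400) + 0.28·ln(5100) + 0.56·ln(4400) = 0.7821 + 0.7714 + 2.3904 + 4.6980 = 8.6419
CE = e^8.6419 ≈ 5664.08

$5,664.08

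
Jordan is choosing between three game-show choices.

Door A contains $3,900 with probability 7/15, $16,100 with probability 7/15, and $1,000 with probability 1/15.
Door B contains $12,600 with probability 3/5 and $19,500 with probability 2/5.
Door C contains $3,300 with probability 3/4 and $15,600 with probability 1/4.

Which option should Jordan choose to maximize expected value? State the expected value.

Door A = 7/15 × 3900 + 7/15 × 16100 + 1/15 × 1000 = 1820 + 7513.3333 + 66.6667 = 9400
Door B = 3/5 × 12600 + 2/5 × 19500 = 7560 + 7800 = 15360
Door C = 3/4 × 3300 + 1/4 × 15600 = 2475 + 3900 = 6375

Door B ($15,360)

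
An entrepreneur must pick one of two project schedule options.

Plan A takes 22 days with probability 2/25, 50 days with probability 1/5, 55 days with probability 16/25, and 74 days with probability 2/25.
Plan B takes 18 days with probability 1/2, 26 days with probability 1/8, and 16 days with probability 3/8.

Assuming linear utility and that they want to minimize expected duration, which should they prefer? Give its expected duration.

Plan A = 2/25 × 22 + 1/5 × 50 + 16/25 × 55 + 2/25 × 74 = 1.76 + 10 + 35.2 + 5.92 = 52.88
Plan B = 1/2 × 18 + 1/8 × 26 + 3/8 × 16 = 9 + 3.25 + 6 = 18.25

Plan B (18.25 days)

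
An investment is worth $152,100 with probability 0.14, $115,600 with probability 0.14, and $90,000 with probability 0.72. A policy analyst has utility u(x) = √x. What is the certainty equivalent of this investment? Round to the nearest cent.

$101,251.24

E[u] = 0.14·√152100 + 0.14·√115600 + 0.72·√90000 = 0.14·390 + 0.14·340 + 0.72·300 = 318.2
CE = (318.2)² = 101251.24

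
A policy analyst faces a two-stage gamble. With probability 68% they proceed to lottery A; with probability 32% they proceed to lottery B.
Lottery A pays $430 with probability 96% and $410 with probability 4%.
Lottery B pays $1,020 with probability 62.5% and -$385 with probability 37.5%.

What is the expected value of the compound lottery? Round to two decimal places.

EV(A) = 0.96 × 430 + 0.04 × 410 = 412.8 + 16.4 = 429.2
EV(B) = 0.625 × 1020 + 0.375 × (-385) = 637.5 − 144.375 = 493.125
Overall = 0.68 × 429.2 + 0.32 × 493.125 = 291.856 + 157.8 = 449.656

$449.66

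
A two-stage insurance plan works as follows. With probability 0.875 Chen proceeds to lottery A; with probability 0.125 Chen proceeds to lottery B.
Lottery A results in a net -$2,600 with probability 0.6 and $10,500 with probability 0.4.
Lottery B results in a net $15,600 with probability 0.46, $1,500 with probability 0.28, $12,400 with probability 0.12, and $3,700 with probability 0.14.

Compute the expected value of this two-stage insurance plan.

$3,510.25

EV(A) = 0.6 × (-2600) + 0.4 × 10500 = -1560 + 4200 = 2640
EV(B) = 0.46 × 15600 + 0.28 × 1500 + 0.12 × 12400 + 0.14 × 3700 = 7176 + 420 + 1488 + 518 = 9602
Overall = 0.875 × 2640 + 0.125 × 9602 = 2310 + 1200.25 = 3510.25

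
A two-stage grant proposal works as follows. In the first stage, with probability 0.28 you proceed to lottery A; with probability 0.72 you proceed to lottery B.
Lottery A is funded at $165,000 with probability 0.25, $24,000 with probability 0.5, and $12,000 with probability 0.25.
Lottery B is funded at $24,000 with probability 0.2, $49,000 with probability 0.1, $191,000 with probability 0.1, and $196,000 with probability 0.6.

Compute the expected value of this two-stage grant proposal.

EV(A) = 0.25 × 165000 + 0.5 × 24000 + 0.25 × 12000 = 41250 + 12000 + 3000 = 56250
EV(B) = 0.2 × 24000 + 0.1 × 49000 + 0.1 × 191000 + 0.6 × 196000 = 4800 + 4900 + 19100 + 117600 = 146400
Overall = 0.28 × 56250 + 0.72 × 146400 = 15750 + 105408 = 121158

$121,158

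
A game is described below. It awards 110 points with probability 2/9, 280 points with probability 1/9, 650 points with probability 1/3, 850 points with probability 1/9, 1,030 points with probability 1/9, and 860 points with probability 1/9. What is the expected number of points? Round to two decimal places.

EV = 2/9 × 110 + 1/9 × 280 + 1/3 × 650 + 1/9 × 850 + 1/9 × 1030 + 1/9 × 860 = 24.4444 + 31.1111 + 216.6667 + 94.4444 + 114.4444 + 95.5556 = 576.6667

576.67 points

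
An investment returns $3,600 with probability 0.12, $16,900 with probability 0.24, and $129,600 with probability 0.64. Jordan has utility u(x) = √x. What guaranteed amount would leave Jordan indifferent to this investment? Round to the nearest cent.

E[u] = 0.12·√3600 + 0.24·√16900 + 0.64·√129600 = 0.12·60 + 0.24·130 + 0.64·360 = 268.8
CE = (268.8)² = 72253.44

$72,253.44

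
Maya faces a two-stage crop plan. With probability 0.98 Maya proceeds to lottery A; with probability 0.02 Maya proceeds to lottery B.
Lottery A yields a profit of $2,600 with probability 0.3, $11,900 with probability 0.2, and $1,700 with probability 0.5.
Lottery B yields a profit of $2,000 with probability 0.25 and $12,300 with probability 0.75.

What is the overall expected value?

$4,124.30

EV(A) = 0.3 × 2600 + 0.2 × 11900 + 0.5 × 1700 = 780 + 2380 + 850 = 4010
EV(B) = 0.25 × 2000 + 0.75 × 12300 = 500 + 9225 = 9725
Overall = 0.98 × 4010 + 0.02 × 9725 = 3929.8 + 194.5 = 4124.3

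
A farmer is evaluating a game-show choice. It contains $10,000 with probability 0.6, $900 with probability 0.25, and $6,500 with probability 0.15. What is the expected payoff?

EV = 0.6 × 10000 + 0.25 × 900 + 0.15 × 6500 = 6000 + 225 + 975 = 7200

$7,200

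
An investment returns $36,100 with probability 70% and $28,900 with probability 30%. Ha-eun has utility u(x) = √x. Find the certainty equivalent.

$33,856

E[u] = 0.7·√36100 + 0.3·√28900 = 0.7·190 + 0.3·170 = 184
CE = (184)² = 33856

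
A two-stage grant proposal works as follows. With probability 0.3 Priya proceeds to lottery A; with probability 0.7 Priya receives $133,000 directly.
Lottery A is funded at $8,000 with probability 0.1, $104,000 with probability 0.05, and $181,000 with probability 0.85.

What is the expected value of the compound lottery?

$141,055

EV(A) = 0.1 × 8000 + 0.05 × 104000 + 0.85 × 181000 = 800 + 5200 + 153850 = 159850
Branch B: 133000 (certain)
Overall = 0.3 × 159850 + 0.7 × 133000 = 47955 + 93100 = 141055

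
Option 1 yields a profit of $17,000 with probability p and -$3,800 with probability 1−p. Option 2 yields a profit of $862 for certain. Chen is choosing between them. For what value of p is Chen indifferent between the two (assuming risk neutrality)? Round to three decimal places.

p·17000 + (1−p)·(-3800) = 862
20800p − 3800 = 862
p = (862 + 3800) / 20800

p = 0.224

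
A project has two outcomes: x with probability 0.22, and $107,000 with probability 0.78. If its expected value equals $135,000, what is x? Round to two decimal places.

0.22·x + 0.78·107000 = 135000
0.22·x = 135000 − 83460 = 51540
x = 51540 / 0.22 = 234272.7273

x = $234,272.73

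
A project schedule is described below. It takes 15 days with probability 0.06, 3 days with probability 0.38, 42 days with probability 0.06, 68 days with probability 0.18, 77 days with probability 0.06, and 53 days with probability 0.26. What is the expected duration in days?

35.2 days

EV = 0.06 × 15 + 0.38 × 3 + 0.06 × 42 + 0.18 × 68 + 0.06 × 77 + 0.26 × 53 = 0.9 + 1.14 + 2.52 + 12.24 + 4.62 + 13.78 = 35.2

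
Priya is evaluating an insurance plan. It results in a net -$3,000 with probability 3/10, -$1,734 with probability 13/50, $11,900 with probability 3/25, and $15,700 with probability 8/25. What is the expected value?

EV = 3/10 × (-3000) + 13/50 × (-1734) + 3/25 × 11900 + 8/25 × 15700 = -900 − 450.84 + 1428 + 5024 = 5101.16

$5,101.16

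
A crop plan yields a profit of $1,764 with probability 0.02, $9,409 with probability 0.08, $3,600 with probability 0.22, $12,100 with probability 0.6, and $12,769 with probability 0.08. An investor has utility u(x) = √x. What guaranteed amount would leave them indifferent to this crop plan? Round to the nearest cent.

E[u] = 0.02·√1764 + 0.08·√9409 + 0.22·√3600 + 0.6·√12100 + 0.08·√12769 = 0.02·42 + 0.08·97 + 0.22·60 + 0.6·110 + 0.08·113 = 96.84
CE = (96.84)² = 9377.9856

$9,377.99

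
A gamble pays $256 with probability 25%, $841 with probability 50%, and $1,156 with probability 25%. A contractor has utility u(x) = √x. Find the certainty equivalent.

E[u] = 0.25·√256 + 0.5·√841 + 0.25·√1156 = 0.25·16 + 0.5·29 + 0.25·34 = 27
CE = (27)² = 729

$729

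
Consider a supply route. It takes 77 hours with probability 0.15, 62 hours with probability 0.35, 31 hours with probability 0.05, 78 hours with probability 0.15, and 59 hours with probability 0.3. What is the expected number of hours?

64.2 hours

EV = 0.15 × 77 + 0.35 × 62 + 0.05 × 31 + 0.15 × 78 + 0.3 × 59 = 11.55 + 21.7 + 1.55 + 11.7 + 17.7 = 64.2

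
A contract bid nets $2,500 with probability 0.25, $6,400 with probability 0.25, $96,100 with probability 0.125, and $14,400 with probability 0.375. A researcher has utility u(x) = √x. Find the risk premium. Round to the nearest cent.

$6,123.44

E[u] = 0.25·√2500 + 0.25·√6400 + 0.125·√96100 + 0.375·√14400 = 0.25·50 + 0.25·80 + 0.125·310 + 0.375·120 = 116.25
CE = (116.25)² = 13514.0625
Risk premium = EV − CE = 19637.5 − 13514.0625 = 6123.4375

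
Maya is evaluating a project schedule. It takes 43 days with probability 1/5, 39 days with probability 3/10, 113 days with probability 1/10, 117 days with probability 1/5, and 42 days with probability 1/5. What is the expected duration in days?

EV = 1/5 × 43 + 3/10 × 39 + 1/10 × 113 + 1/5 × 117 + 1/5 × 42 = 8.6 + 11.7 + 11.3 + 23.4 + 8.4 = 63.4

63.4 days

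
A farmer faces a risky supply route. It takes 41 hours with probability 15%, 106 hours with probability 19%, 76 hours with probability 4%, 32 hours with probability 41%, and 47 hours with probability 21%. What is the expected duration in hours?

52.32 hours

EV = 0.15 × 41 + 0.19 × 106 + 0.04 × 76 + 0.41 × 32 + 0.21 × 47 = 6.15 + 20.14 + 3.04 + 13.12 + 9.87 = 52.32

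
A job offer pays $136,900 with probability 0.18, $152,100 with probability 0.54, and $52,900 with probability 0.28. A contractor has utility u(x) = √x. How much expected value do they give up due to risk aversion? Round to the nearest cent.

$4,897.44

E[u] = 0.18·√136900 + 0.54·√152100 + 0.28·√52900 = 0.18·370 + 0.54·390 + 0.28·230 = 341.6
CE = (341.6)² = 116690.56
Risk premium = EV − CE = 121588 − 116690.56 = 4897.44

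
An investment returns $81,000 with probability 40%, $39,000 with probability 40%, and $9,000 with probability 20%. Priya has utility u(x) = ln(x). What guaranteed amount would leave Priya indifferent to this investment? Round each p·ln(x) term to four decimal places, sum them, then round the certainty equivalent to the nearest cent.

$38,964.26

E[u] = 0.4·ln(81000) + 0.4·ln(39000) + 0.2·ln(9000) = 4.5209 + 4.2285 + 1.8210 = 10.5704
CE = e^10.5704 ≈ 38964.26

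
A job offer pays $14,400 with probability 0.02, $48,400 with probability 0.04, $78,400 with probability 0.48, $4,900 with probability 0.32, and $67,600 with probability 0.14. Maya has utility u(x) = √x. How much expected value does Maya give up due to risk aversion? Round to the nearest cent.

$9,108.64

E[u] = 0.02·√14400 + 0.04·√48400 + 0.48·√78400 + 0.32·√4900 + 0.14·√67600 = 0.02·120 + 0.04·220 + 0.48·280 + 0.32·70 + 0.14·260 = 204.4
CE = (204.4)² = 41779.36
Risk premium = EV − CE = 50888 − 41779.36 = 9108.64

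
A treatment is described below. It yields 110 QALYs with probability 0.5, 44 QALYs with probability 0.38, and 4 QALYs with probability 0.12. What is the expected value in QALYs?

72.2 QALYs

EV = 0.5 × 110 + 0.38 × 44 + 0.12 × 4 = 55 + 16.72 + 0.48 = 72.2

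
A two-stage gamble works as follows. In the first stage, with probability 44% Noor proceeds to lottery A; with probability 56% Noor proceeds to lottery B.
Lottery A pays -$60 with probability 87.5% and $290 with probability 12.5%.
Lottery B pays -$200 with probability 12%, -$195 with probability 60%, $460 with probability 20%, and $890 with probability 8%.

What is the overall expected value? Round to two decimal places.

EV(A) = 0.875 × (-60) + 0.125 × 290 = -52.5 + 36.25 = -16.25
EV(B) = 0.12 × (-200) + 0.6 × (-195) + 0.2 × 460 + 0.08 × 890 = -24 − 117 + 92 + 71.2 = 22.2
Overall = 0.44 × (-16.25) + 0.56 × 22.2 = -7.15 + 12.432 = 5.282

$5.28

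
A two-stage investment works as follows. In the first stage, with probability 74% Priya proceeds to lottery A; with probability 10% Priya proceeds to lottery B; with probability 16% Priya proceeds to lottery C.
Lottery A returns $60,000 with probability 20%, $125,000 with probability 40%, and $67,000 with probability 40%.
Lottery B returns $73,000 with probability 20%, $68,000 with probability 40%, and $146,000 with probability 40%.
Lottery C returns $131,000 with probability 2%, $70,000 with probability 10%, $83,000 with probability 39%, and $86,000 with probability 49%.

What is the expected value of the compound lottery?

$89,192.80

EV(A) = 0.2 × 60000 + 0.4 × 125000 + 0.4 × 67000 = 12000 + 50000 + 26800 = 88800
EV(B) = 0.2 × 73000 + 0.4 × 68000 + 0.4 × 146000 = 14600 + 27200 + 58400 = 100200
EV(C) = 0.02 × 131000 + 0.1 × 70000 + 0.39 × 83000 + 0.49 × 86000 = 2620 + 7000 + 32370 + 42140 = 84130
Overall = 0.74 × 88800 + 0.1 × 100200 + 0.16 × 84130 = 65712 + 10020 + 13460.8 = 89192.8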